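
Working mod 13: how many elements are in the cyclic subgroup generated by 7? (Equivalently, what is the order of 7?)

The order of 7 must divide p − 1 = 12 = 2^2 · 3.
Divisors: 1, 2, 3, 4, 6, 12.
Check each in increasing order: 7^1 ≡ 7;  7^2 ≡ 10;  7^3 ≡ 5;  7^4 ≡ 9;  7^6 ≡ 12;  7^12 ≡ 1.
Smallest exponent giving 1 is 12.

12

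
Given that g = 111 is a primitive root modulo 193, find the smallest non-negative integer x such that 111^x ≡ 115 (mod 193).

Baby-step giant-step with m = ceil(sqrt(192)) = 14.
Baby table (111^j mod 193 for j=0..13):
  0:1  1:111  2:162  3:33  4:189  5:135  6:124  7:61
  8:16  9:39  10:83  11:142  12:129  13:37
Giant step factor: 111^(-14) ≡ 168 (mod 193).
Scan 115·168^i mod 193 for i = 0, 1, …:
  i=0: 115   i=1: 20   i=2: 79   i=3: 148
  i=4: 160   i=5: 53   i=6: 26   i=7: 122
  i=8: 38   i=9: 15   i=10: 11   i=11: 111
Match at i=11, j=1: x = 11·14 + 1 = 155.

155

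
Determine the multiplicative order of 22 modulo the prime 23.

The order of 22 must divide p − 1 = 22 = 2 · 11.
Divisors: 1, 2, 11, 22.
Check each in increasing order: 22^1 ≡ 22;  22^2 ≡ 1.
Smallest exponent giving 1 is 2.

2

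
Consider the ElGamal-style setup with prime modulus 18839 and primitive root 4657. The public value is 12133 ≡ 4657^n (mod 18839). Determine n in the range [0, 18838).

Baby-step giant-step with m = ceil(sqrt(18838)) = 138.
Baby table (4657^j mod 18839 for j=0..137):
  0:1  1:4657  2:3960  3:17178  4:7552  5:16090  6:8427  7:2902
  8:7051  9:130  10:2562  11:6147  12:10138  13:2132  14:571  15:2848
  16:480  17:12358  18:16900  19:12797  20:7872  21:18049  22:13414  23:17713
  24:12299  25:5883  26:5225  27:11676  28:5778  29:6054  30:10334  31:10632
  32:4332  33:16394  34:11230  35:1046  36:10760  37:16419  38:14621  39:5851
  40:6913  41:16829  42:2413  43:9297  44:4107  45:4714  46:5663  47:16830
  48:7070  49:13257  50:2446  51:12266  52:2914  53:6418  54:9972  55:1469
  56:2576  57:14828  58:9061  59:16556  60:12104  61:2040  62:5424  63:15308
  64:2580  65:14617  66:6062  67:9912  68:4634  69:9883  70:1454  71:8077
  72:11945  73:15137  74:16310  75:15661  76:7508  77:18411  78:3738  79:630
  80:13865  81:8052  82:8554  83:10332  84:1318  85:15251  86:877  87:14965
  88:6544  89:12745  90:10615  91:519  92:5591  93:1789  94:4535  95:976
  96:5033  97:2965  98:17857  99:4703  100:10953  101:10948  102:6502  103:5541
  104:13846  105:13764  106:8670  107:4213  108:8542  109:10965  110:10315  111:16344
  112:4448  113:10275  114:18454  115:15599  116:1359  117:17798  118:12525  119:3381
  120:14752  121:13070  122:17020  123:6467  124:12097  125:7119  126:15382  127:8096
  128:6233  129:15021  130:3590  131:8437  132:11794  133:8973  134:2359  135:2726
  136:16335  137:213
Giant step factor: 4657^(-138) ≡ 5124 (mod 18839).
Scan 12133·5124^i mod 18839 for i = 0, 1, …:
  i=0: 12133   i=1: 792   i=2: 7823   i=3: 14499
  i=4: 10699   i=5: 186   i=6: 11114   i=7: 16678
  i=8: 4368   i=9: 900     …   i=16: 3251
  i=17: 4448
Match at i=17, j=112: n = 17·138 + 112 = 2458.

2458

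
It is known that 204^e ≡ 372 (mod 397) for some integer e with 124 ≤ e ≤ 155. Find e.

Compute 204^124 mod 397 = 92, then multiply by 204 repeatedly:
  204^124=92  204^125=109  204^126=4  204^127=22  204^128=121
  204^129=70  204^130=385  204^131=331  204^132=34  204^133=187
  204^134=36  204^135=198  204^136=295  204^137=233  204^138=289
  204^139=200  204^140=306  204^141=95  204^142=324  204^143=194
  204^144=273  204^145=112  204^146=219  204^147=212  204^148=372
Found 372 at exponent 148.

148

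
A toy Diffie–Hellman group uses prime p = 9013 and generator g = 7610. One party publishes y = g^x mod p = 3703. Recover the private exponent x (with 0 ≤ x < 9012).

134

Baby-step giant-step with m = ceil(sqrt(9012)) = 95.
Baby table (7610^j mod 9013 for j=0..94):
  0:1  1:7610  2:3575  3:4516  4:191  5:2417  6:6850  7:6321
  8:429  9:1984  10:1465  11:8582  12:822  13:398  14:412  15:7809
  16:3781  17:3914  18:6588  19:4374  20:1131  21:8508  22:5501  23:6238
  24:8722  25:2688  26:5183  27:1742  28:7510  29:8680  30:7536  31:8254
  32:1343  33:8501  34:6309  35:8252  36:4149  37:1351  38:6290  39:7870
  40:8328  41:5677  42:2661  43:7012  44:4360  45:2747  46:3523  47:5368
  48:3564  49:1923  50:5931  51:6819  52:4749  53:6773  54:6196  55:4557
  56:5759  57:4784  58:2733  59:5139  60:383  61:3431  62:8262  63:8145
  64:1049  65:6385  66:767  67:5459  68:2073  69:2780  70:2289  71:6174
  72:8384  73:8226  74:4575  75:7544  76:6043  77:2904  78:8577  79:7837
  80:549  81:4871  82:6854  83:709  84:5716  85:2022  86:2229  87:224
  88:1183  89:7656  90:2128  91:6732  92:628  93:2190  94:863
Giant step factor: 7610^(-95) ≡ 6126 (mod 9013).
Scan 3703·6126^i mod 9013 for i = 0, 1, …:
  i=0: 3703   i=1: 7870
Match at i=1, j=39: x = 1·95 + 39 = 134.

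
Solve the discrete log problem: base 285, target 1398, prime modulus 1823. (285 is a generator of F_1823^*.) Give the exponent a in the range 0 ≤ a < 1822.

593

Baby-step giant-step with m = ceil(sqrt(1822)) = 43.
Baby table (285^j mod 1823 for j=0..42):
  0:1  1:285  2:1013  3:671  4:1643  5:1567  6:1783  7:1361
  8:1409  9:505  10:1731  11:1125  12:1600  13:250  14:153  15:1676
  16:34  17:575  18:1628  19:938  20:1172  21:411  22:463  23:699
  24:508  25:763  26:518  27:1790  28:1533  29:1208  30:1556  31:471
  32:1156  33:1320  34:662  35:901  36:1565  37:1213  38:1158  39:67
  40:865  41:420  42:1205
Giant step factor: 285^(-43) ≡ 905 (mod 1823).
Scan 1398·905^i mod 1823 for i = 0, 1, …:
  i=0: 1398   i=1: 28   i=2: 1641   i=3: 1183
  i=4: 514   i=5: 305   i=6: 752   i=7: 581
  i=8: 781   i=9: 1304   i=10: 639   i=11: 404
  i=12: 1020   i=13: 662
Match at i=13, j=34: a = 13·43 + 34 = 593.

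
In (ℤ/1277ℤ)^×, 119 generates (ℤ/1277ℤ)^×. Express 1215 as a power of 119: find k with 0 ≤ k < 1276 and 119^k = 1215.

74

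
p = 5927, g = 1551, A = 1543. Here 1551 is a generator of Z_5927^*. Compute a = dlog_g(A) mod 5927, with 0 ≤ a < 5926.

4017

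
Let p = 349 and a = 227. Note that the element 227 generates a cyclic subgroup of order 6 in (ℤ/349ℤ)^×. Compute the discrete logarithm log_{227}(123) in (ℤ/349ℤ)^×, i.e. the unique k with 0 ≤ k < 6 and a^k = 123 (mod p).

Successive powers of 227 modulo 349:
  227^0=1  227^1=227  227^2=226  227^3=348  227^4=122  227^5=123
So 227^5 ≡ 123 (mod 349), giving k = 5.

5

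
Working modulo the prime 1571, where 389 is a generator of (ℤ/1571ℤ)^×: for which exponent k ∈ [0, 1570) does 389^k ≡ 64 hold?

432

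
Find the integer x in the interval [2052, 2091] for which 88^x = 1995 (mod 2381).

Compute 88^2052 mod 2381 = 1126, then multiply by 88 repeatedly:
  88^2052=1126  88^2053=1467  88^2054=522  88^2055=697  88^2056=1811
  88^2057=2222  88^2058=294  88^2059=2062  88^2060=500  88^2061=1142
  88^2062=494  88^2063=614  88^2064=1650  88^2065=2340  88^2066=1154
  88^2067=1550  88^2068=683  88^2069=579  88^2070=951  88^2071=353
  88^2072=111  88^2073=244  88^2074=43  88^2075=1403  88^2076=2033
  88^2077=329  88^2078=380  88^2079=106  88^2080=2185  88^2081=1800
  88^2082=1254  88^2083=826  88^2084=1258  88^2085=1178  88^2086=1281
  88^2087=821  88^2088=818  88^2089=554  88^2090=1132  88^2091=1995
Found 1995 at exponent 2091.

2091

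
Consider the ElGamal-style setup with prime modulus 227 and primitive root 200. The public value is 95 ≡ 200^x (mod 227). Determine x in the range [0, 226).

Baby-step giant-step with m = ceil(sqrt(226)) = 16.
Baby table (200^j mod 227 for j=0..15):
  0:1  1:200  2:48  3:66  4:34  5:217  6:43  7:201
  8:21  9:114  10:100  11:24  12:33  13:17  14:222  15:135
Giant step factor: 200^(-16) ≡ 192 (mod 227).
Scan 95·192^i mod 227 for i = 0, 1, …:
  i=0: 95   i=1: 80   i=2: 151   i=3: 163
  i=4: 197   i=5: 142   i=6: 24
Match at i=6, j=11: x = 6·16 + 11 = 107.

107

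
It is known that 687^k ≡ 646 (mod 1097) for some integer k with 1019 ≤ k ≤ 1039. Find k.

1037

Compute 687^1019 mod 1097 = 741, then multiply by 687 repeatedly:
  687^1019=741  687^1020=59  687^1021=1041  687^1022=1020  687^1023=854
  687^1024=900  687^1025=689  687^1026=536  687^1027=737  687^1028=602
  687^1029=5  687^1030=144  687^1031=198  687^1032=1095  687^1033=820
  687^1034=579  687^1035=659  687^1036=769  687^1037=646
Found 646 at exponent 1037.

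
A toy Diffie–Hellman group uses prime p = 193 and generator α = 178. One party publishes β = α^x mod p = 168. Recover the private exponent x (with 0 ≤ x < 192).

26

Baby-step giant-step with m = ceil(sqrt(192)) = 14.
Baby table (178^j mod 193 for j=0..13):
  0:1  1:178  2:32  3:99  4:59  5:80  6:151  7:51
  8:7  9:88  10:31  11:114  12:27  13:174
Giant step factor: 178^(-14) ≡ 107 (mod 193).
Scan 168·107^i mod 193 for i = 0, 1, …:
  i=0: 168   i=1: 27
Match at i=1, j=12: x = 1·14 + 12 = 26.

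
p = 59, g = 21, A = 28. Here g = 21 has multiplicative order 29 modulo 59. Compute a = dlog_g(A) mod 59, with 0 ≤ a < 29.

2

Successive powers of 21 modulo 59:
  21^0=1  21^1=21  21^2=28
So 21^2 ≡ 28 (mod 59), giving a = 2.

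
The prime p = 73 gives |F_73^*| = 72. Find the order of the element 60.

72

The order of 60 must divide p − 1 = 72 = 2^3 · 3^2.
Divisors: 1, 2, 3, 4, 6, 8, 9, 12, 18, 24, 36, 72.
Check each in increasing order: 60^1 ≡ 60;  60^2 ≡ 23;  60^3 ≡ 66;  60^4 ≡ 18;  60^6 ≡ 49;  60^8 ≡ 32;  60^9 ≡ 22;  60^12 ≡ 65;  60^18 ≡ 46;  60^24 ≡ 64;  60^36 ≡ 72;  60^72 ≡ 1.
Smallest exponent giving 1 is 72.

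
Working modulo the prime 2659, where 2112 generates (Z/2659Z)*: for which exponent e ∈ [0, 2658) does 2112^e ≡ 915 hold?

2129

Baby-step giant-step with m = ceil(sqrt(2658)) = 52.
Baby table (2112^j mod 2659 for j=0..51):
  0:1  1:2112  2:1401  3:2104  4:459  5:1532  6:2240  7:519
  8:620  9:1212  10:1786  11:1570  12:67  13:577  14:802  15:41
  16:1504  17:1602  18:1176  19:206  20:1655  21:1434  22:7  23:1489
  24:1830  25:1433  26:554  27:88  28:2385  29:974  30:1681  31:507
  32:1866  33:354  34:469  35:1380  36:296  37:287  38:2551  39:578
  40:255  41:1442  42:949  43:2061  44:49  45:2446  46:2174  47:2054
  48:1219  49:616  50:741  51:1500
Giant step factor: 2112^(-52) ≡ 576 (mod 2659).
Scan 915·576^i mod 2659 for i = 0, 1, …:
  i=0: 915   i=1: 558   i=2: 2328   i=3: 792
  i=4: 1503   i=5: 1553   i=6: 1104   i=7: 403
  i=8: 795   i=9: 572     …   i=39: 38
  i=40: 616
Match at i=40, j=49: e = 40·52 + 49 = 2129.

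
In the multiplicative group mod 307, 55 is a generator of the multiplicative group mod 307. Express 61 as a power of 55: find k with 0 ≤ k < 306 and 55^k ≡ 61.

49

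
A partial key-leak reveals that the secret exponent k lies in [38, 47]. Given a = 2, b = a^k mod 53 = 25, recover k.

42

Compute 2^38 mod 53 = 38, then multiply by 2 repeatedly:
  2^38=38  2^39=23  2^40=46  2^41=39  2^42=25
Found 25 at exponent 42.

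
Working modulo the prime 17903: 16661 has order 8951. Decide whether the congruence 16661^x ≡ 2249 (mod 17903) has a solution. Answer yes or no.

no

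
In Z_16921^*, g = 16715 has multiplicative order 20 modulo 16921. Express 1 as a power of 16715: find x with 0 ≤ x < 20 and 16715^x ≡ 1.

0

Successive powers of 16715 modulo 16921:
  16715^0=1
So 16715^0 ≡ 1 (mod 16921), giving x = 0.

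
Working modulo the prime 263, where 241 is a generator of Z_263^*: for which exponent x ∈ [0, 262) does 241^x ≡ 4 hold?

188

Baby-step giant-step with m = ceil(sqrt(262)) = 17.
Baby table (241^j mod 263 for j=0..16):
  0:1  1:241  2:221  3:135  4:186  5:116  6:78  7:125
  8:143  9:10  10:43  11:106  12:35  13:19  14:108  15:254
  16:198
Giant step factor: 241^(-17) ≡ 247 (mod 263).
Scan 4·247^i mod 263 for i = 0, 1, …:
  i=0: 4   i=1: 199   i=2: 235   i=3: 185
  i=4: 196   i=5: 20   i=6: 206   i=7: 123
  i=8: 136   i=9: 191   i=10: 100   i=11: 241
Match at i=11, j=1: x = 11·17 + 1 = 188.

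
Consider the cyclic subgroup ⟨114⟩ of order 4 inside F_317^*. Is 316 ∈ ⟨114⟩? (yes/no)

yes

⟨114⟩ has order 4; its elements mod 317 are {1, 114, 203, 316}.
316 is in this set.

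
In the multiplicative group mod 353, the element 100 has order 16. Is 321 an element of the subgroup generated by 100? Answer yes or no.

no

⟨100⟩ has order 16; its elements mod 353 are {1, 36, 42, 49, 60, 70, 100, 116, 237, 253, 283, 293, 304, 311, 317, 352}.
321 is not in this set.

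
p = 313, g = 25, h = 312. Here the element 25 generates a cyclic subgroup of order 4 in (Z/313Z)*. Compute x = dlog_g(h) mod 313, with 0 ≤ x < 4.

2

Successive powers of 25 modulo 313:
  25^0=1  25^1=25  25^2=312
So 25^2 ≡ 312 (mod 313), giving x = 2.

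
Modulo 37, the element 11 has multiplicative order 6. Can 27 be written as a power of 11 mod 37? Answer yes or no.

yes

27 ∈ ⟨11⟩ iff 27^6 ≡ 1 (mod 37), since |⟨11⟩| = 6.
27^6 mod 37 = 1.
Since 1 = 1, 27 lies in the subgroup.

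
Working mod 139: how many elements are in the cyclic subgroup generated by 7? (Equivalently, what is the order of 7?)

69

The order of 7 must divide p − 1 = 138 = 2 · 3 · 23.
Divisors: 1, 2, 3, 6, 23, 46, 69, 138.
Check each in increasing order: 7^1 ≡ 7;  7^2 ≡ 49;  7^3 ≡ 65;  7^6 ≡ 55;  7^23 ≡ 96;  7^46 ≡ 42;  7^69 ≡ 1.
Smallest exponent giving 1 is 69.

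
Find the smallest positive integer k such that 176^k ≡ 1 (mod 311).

310

The order of 176 must divide p − 1 = 310 = 2 · 5 · 31.
Divisors: 1, 2, 5, 10, 31, 62, 155, 310.
Check each in increasing order: 176^1 ≡ 176;  176^2 ≡ 187;  176^5 ≡ 165;  176^10 ≡ 168;  176^31 ≡ 95;  176^62 ≡ 6;  176^155 ≡ 310;  176^310 ≡ 1.
Smallest exponent giving 1 is 310.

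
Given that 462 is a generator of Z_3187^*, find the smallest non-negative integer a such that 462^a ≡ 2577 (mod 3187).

2521

Baby-step giant-step with m = ceil(sqrt(3186)) = 57.
Baby table (462^j mod 3187 for j=0..56):
  0:1  1:462  2:3102  3:2161  4:851  5:1161  6:966  7:112
  8:752  9:41  10:3007  11:2889  12:2552  13:3021  14:2983  15:1362
  16:1405  17:2149  18:1681  19:2181  20:530  21:2648  22:2755  23:1197
  24:1663  25:239  26:2060  27:1994  28:185  29:2608  30:210  31:1410
  32:1272  33:1256  34:238  35:1598  36:2079  37:1211  38:1757  39:2236
  40:444  41:1160  42:504  43:197  44:1778  45:2377  46:1846  47:1923
  48:2440  49:2269  50:2942  51:1542  52:1703  53:2784  54:1847  55:2385
  56:2355
Giant step factor: 462^(-57) ≡ 2746 (mod 3187).
Scan 2577·2746^i mod 3187 for i = 0, 1, …:
  i=0: 2577   i=1: 1302   i=2: 2665   i=3: 738
  i=4: 2803   i=5: 433   i=6: 267   i=7: 172
  i=8: 636   i=9: 3167     …   i=43: 817
  i=44: 3021
Match at i=44, j=13: a = 44·57 + 13 = 2521.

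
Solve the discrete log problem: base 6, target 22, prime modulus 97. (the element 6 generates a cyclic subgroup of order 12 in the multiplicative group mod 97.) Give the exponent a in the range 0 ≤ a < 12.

Successive powers of 6 modulo 97:
  6^0=1  6^1=6  6^2=36  6^3=22
So 6^3 ≡ 22 (mod 97), giving a = 3.

3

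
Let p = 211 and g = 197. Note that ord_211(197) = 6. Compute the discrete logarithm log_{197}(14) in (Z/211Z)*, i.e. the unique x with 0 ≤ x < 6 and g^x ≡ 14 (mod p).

4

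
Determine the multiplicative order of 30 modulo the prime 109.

108

The order of 30 must divide p − 1 = 108 = 2^2 · 3^3.
Divisors: 1, 2, 3, 4, 6, 9, 12, 18, 27, 36, 54, 108.
Check each in increasing order: 30^1 ≡ 30;  30^2 ≡ 28;  30^3 ≡ 77;  30^4 ≡ 21;  30^6 ≡ 43;  30^9 ≡ 41;  30^12 ≡ 105;  30^18 ≡ 46;  30^27 ≡ 33;  30^36 ≡ 45;  30^54 ≡ 108;  30^108 ≡ 1.
Smallest exponent giving 1 is 108.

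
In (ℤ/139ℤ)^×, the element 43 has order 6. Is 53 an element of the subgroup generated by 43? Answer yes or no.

no

⟨43⟩ has order 6; its elements mod 139 are {1, 42, 43, 96, 97, 138}.
53 is not in this set.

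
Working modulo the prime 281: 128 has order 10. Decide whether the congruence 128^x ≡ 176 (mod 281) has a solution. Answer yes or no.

no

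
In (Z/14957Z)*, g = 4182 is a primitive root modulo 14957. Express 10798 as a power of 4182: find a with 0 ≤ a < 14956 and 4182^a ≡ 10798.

Baby-step giant-step with m = ceil(sqrt(14956)) = 123.
Baby table (4182^j mod 14957 for j=0..122):
  0:1  1:4182  2:4391  3:10923  4:1308  5:10751  6:14897  7:3349
  8:5766  9:2728  10:11262  11:13048  12:3600  13:8458  14:13008  15:847
  16:12302  17:9841  18:8355  19:1058  20:12241  21:9008  22:9730  23:7820
  24:7238  25:11305  26:13390  27:12929  28:14480  29:9424  30:14430  31:9722
  32:4278  33:2024  34:13663  35:2926  36:1706  37:3  38:12546  39:13173
  40:2855  41:3924  42:2339  43:14777  44:10047  45:2341  46:8184  47:3872
  48:9230  49:10800  50:10417  51:9110  52:2541  53:6992  54:14566  55:10108
  56:3174  57:6809  58:12067  59:14233  60:8503  61:6757  62:4001  63:10256
  64:8873  65:13526  66:13315  67:13376  68:14209  69:12834  70:6072  71:11075
  72:8778  73:5118  74:9  75:7724  76:9605  77:8565  78:11772  79:7017
  80:14417  81:227  82:7023  83:9595  84:11616  85:12733  86:2486  87:1337
  88:12373  89:7623  90:6019  91:13784  92:410  93:9522  94:5470  95:6287
  96:12785  97:10552  98:5314  99:12003  100:854  101:11662  102:10664  103:10031
  104:10214  105:12713  106:8588  107:3259  108:3311  109:11377  110:397  111:27
  112:8215  113:13858  114:10738  115:5402  116:6094  117:13337  118:681  119:6112
  120:13828  121:4934  122:8285
Giant step factor: 4182^(-123) ≡ 3648 (mod 14957).
Scan 10798·3648^i mod 14957 for i = 0, 1, …:
  i=0: 10798   i=1: 9323   i=2: 13043   i=3: 2647
  i=4: 8991   i=5: 13424   i=6: 1534   i=7: 2114
  i=8: 9017   i=9: 3573   i=10: 6757
Match at i=10, j=61: a = 10·123 + 61 = 1291.

1291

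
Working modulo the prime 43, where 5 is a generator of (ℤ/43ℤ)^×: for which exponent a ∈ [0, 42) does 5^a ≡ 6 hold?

Successive powers of 5 modulo 43:
  5^0=1  5^1=5  5^2=25  5^3=39  5^4=23  5^5=29
  5^6=16  5^7=37  5^8=13  5^9=22  5^10=24  5^11=34
  5^12=41  5^13=33  5^14=36  5^15=8  5^16=40  5^17=28
  5^18=11  5^19=12  5^20=17  5^21=42  5^22=38  5^23=18
  5^24=4  5^25=20  5^26=14  5^27=27  5^28=6
So 5^28 ≡ 6 (mod 43), giving a = 28.

28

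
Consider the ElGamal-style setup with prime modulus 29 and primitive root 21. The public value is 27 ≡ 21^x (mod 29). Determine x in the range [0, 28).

19

Successive powers of 21 modulo 29:
  21^0=1  21^1=21  21^2=6  21^3=10  21^4=7  21^5=2
  21^6=13  21^7=12  21^8=20  21^9=14  21^10=4  21^11=26
  21^12=24  21^13=11  21^14=28  21^15=8  21^16=23  21^17=19
  21^18=22  21^19=27
So 21^19 ≡ 27 (mod 29), giving x = 19.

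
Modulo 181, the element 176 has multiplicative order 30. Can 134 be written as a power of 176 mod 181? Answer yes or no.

no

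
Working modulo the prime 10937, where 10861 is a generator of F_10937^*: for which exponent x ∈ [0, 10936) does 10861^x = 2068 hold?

905

Baby-step giant-step with m = ceil(sqrt(10936)) = 105.
Baby table (10861^j mod 10937 for j=0..104):
  0:1  1:10861  2:5776  3:9441  4:4326  5:10271  6:6868  7:3008
  8:1069  9:6252  10:6076  11:8515  12:9080  13:9888  14:3165  15:74
  16:5313  17:881  18:9603  19:2951  20:5401  21:5130  22:3852  23:2547
  24:3294  25:1207  26:6701  27:4763  28:9870  29:4533  30:5476  31:10367
  32:10509  33:10654  34:10571  35:5942  36:7762  37:686  38:2549  39:3142
  40:1822  41:3709  42:2478  43:8538  44:7332  45:555  46:1568  47:1139
  48:932  49:5727  50:2228  51:5664  52:7016  53:2697  54:2831  55:3584
  56:1041  57:8380  58:8403  59:6655  60:8259  61:6662  62:7727  63:3346
  64:8192  65:817  66:3530  67:5145  68:2712  69:1691  70:2728  71:475
  72:7648  73:9350  74:305  75:9631  76:823  77:3074  78:6990  79:4673
  80:5773  81:9669  82:8872  83:3822  84:4827  85:5006  86:2339  87:8165
  88:2869  89:696  90:1789  91:6217  92:8736  93:3221  94:6755  95:659
  96:4601  97:308  98:9403  99:7214  100:9523  101:9031  102:2675  103:4503
  104:7756
Giant step factor: 10861^(-105) ≡ 2672 (mod 10937).
Scan 2068·2672^i mod 10937 for i = 0, 1, …:
  i=0: 2068   i=1: 2511   i=2: 5011   i=3: 2504
  i=4: 8181   i=5: 7506   i=6: 8511   i=7: 3369
  i=8: 817
Match at i=8, j=65: x = 8·105 + 65 = 905.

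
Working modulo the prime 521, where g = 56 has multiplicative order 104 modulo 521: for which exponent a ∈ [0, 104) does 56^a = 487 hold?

73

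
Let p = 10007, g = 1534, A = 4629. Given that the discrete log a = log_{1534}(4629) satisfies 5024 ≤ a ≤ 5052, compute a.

5049

Compute 1534^5024 mod 10007 = 5812, then multiply by 1534 repeatedly:
  1534^5024=5812  1534^5025=9378  1534^5026=5793  1534^5027=246  1534^5028=7105
  1534^5029=1447  1534^5030=8151  1534^5031=4891  1534^5032=7551  1534^5033=5135
  1534^5034=1581  1534^5035=3560  1534^5036=7225  1534^5037=5401  1534^5038=9345
  1534^5039=5206  1534^5040=418  1534^5041=764  1534^5042=1157  1534^5043=3599
  1534^5044=7009  1534^5045=4288  1534^5046=3193  1534^5047=4639  1534^5048=1249
  1534^5049=4629
Found 4629 at exponent 5049.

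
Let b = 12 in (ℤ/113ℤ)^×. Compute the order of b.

The order of 12 must divide p − 1 = 112 = 2^4 · 7.
Divisors: 1, 2, 4, 7, 8, 14, 16, 28, 56, 112.
Check each in increasing order: 12^1 ≡ 12;  12^2 ≡ 31;  12^4 ≡ 57;  12^7 ≡ 73;  12^8 ≡ 85;  12^14 ≡ 18;  12^16 ≡ 106;  12^28 ≡ 98;  12^56 ≡ 112;  12^112 ≡ 1.
Smallest exponent giving 1 is 112.

112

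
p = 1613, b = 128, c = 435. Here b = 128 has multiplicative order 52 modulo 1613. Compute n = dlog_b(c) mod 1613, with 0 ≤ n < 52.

Baby-step giant-step with m = ceil(sqrt(52)) = 8.
Baby table (128^j mod 1613 for j=0..7):
  0:1  1:128  2:254  3:252  4:1609  5:1101  6:597  7:605
Giant step factor: 128^(-8) ≡ 1109 (mod 1613).
Scan 435·1109^i mod 1613 for i = 0, 1, …:
  i=0: 435   i=1: 128
Match at i=1, j=1: n = 1·8 + 1 = 9.

9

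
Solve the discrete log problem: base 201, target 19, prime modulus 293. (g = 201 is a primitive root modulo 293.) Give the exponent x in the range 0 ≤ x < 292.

Baby-step giant-step with m = ceil(sqrt(292)) = 18.
Baby table (201^j mod 293 for j=0..17):
  0:1  1:201  2:260  3:106  4:210  5:18  6:102  7:285
  8:150  9:264  10:31  11:78  12:149  13:63  14:64  15:265
  16:232  17:45
Giant step factor: 201^(-18) ≡ 239 (mod 293).
Scan 19·239^i mod 293 for i = 0, 1, …:
  i=0: 19   i=1: 146   i=2: 27   i=3: 7
  i=4: 208   i=5: 195   i=6: 18
Match at i=6, j=5: x = 6·18 + 5 = 113.

113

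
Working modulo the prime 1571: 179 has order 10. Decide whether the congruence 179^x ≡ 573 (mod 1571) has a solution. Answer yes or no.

no

⟨179⟩ has order 10; its elements mod 1571 are {1, 179, 382, 621, 746, 825, 950, 1189, 1392, 1570}.
573 is not in this set.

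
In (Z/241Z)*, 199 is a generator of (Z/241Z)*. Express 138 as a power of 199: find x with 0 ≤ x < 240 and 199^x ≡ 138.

Baby-step giant-step with m = ceil(sqrt(240)) = 16.
Baby table (199^j mod 241 for j=0..15):
  0:1  1:199  2:77  3:140  4:145  5:176  6:79  7:56
  8:58  9:215  10:128  11:167  12:216  13:86  14:3  15:115
Giant step factor: 199^(-16) ≡ 24 (mod 241).
Scan 138·24^i mod 241 for i = 0, 1, …:
  i=0: 138   i=1: 179   i=2: 199
Match at i=2, j=1: x = 2·16 + 1 = 33.

33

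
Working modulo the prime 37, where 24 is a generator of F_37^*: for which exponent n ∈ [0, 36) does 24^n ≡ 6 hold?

Successive powers of 24 modulo 37:
  24^0=1  24^1=24  24^2=21  24^3=23  24^4=34  24^5=2
  24^6=11  24^7=5  24^8=9  24^9=31  24^10=4  24^11=22
  24^12=10  24^13=18  24^14=25  24^15=8  24^16=7  24^17=20
  24^18=36  24^19=13  24^20=16  24^21=14  24^22=3  24^23=35
  24^24=26  24^25=32  24^26=28  24^27=6
So 24^27 ≡ 6 (mod 37), giving n = 27.

27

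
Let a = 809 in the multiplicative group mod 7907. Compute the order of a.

The order of 809 must divide p − 1 = 7906 = 2 · 59 · 67.
Divisors: 1, 2, 59, 67, 118, 134, 3953, 7906.
Check each in increasing order: 809^1 ≡ 809;  809^2 ≡ 6107;  809^59 ≡ 406;  809^67 ≡ 15;  809^118 ≡ 6696;  809^134 ≡ 225;  809^3953 ≡ 7906;  809^7906 ≡ 1.
Smallest exponent giving 1 is 7906.

7906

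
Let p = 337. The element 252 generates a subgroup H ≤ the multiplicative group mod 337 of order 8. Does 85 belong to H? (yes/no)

85 ∈ ⟨252⟩ iff 85^8 ≡ 1 (mod 337), since |⟨252⟩| = 8.
85^8 mod 337 = 1.
Since 1 = 1, 85 lies in the subgroup.

yes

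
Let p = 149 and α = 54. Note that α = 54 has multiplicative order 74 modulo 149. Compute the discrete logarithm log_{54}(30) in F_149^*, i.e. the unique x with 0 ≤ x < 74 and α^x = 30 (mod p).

64

Baby-step giant-step with m = ceil(sqrt(74)) = 9.
Baby table (54^j mod 149 for j=0..8):
  0:1  1:54  2:85  3:120  4:73  5:68  6:96  7:118
  8:114
Giant step factor: 54^(-9) ≡ 130 (mod 149).
Scan 30·130^i mod 149 for i = 0, 1, …:
  i=0: 30   i=1: 26   i=2: 102   i=3: 148
  i=4: 19   i=5: 86   i=6: 5   i=7: 54
Match at i=7, j=1: x = 7·9 + 1 = 64.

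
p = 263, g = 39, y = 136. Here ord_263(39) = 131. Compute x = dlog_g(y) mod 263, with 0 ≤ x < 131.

53

Baby-step giant-step with m = ceil(sqrt(131)) = 12.
Baby table (39^j mod 263 for j=0..11):
  0:1  1:39  2:206  3:144  4:93  5:208  6:222  7:242
  8:233  9:145  10:132  11:151
Giant step factor: 39^(-12) ≡ 143 (mod 263).
Scan 136·143^i mod 263 for i = 0, 1, …:
  i=0: 136   i=1: 249   i=2: 102   i=3: 121
  i=4: 208
Match at i=4, j=5: x = 4·12 + 5 = 53.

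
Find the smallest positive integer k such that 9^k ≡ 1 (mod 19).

9

The order of 9 must divide p − 1 = 18 = 2 · 3^2.
Divisors: 1, 2, 3, 6, 9, 18.
Check each in increasing order: 9^1 ≡ 9;  9^2 ≡ 5;  9^3 ≡ 7;  9^6 ≡ 11;  9^9 ≡ 1.
Smallest exponent giving 1 is 9.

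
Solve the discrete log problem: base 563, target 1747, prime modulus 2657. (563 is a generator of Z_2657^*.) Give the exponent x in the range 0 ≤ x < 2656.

Baby-step giant-step with m = ceil(sqrt(2656)) = 52.
Baby table (563^j mod 2657 for j=0..51):
  0:1  1:563  2:786  3:1456  4:1372  5:1906  6:2307  7:2225
  8:1228  9:544  10:717  11:2464  12:278  13:2408  14:634  15:904
  16:1465  17:1125  18:1009  19:2126  20:1288  21:2440  22:51  23:2143
  24:231  25:2517  26:890  27:1554  28:749  29:1881  30:1517  31:1174
  32:2026  33:785  34:893  35:586  36:450  37:935  38:319  39:1578
  40:976  41:2146  42:1920  43:2218  44:2601  45:356  46:1153  47:831
  48:221  49:2201  50:1001  51:279
Giant step factor: 563^(-52) ≡ 2547 (mod 2657).
Scan 1747·2547^i mod 2657 for i = 0, 1, …:
  i=0: 1747   i=1: 1791   i=2: 2265   i=3: 608
  i=4: 2202   i=5: 2224   i=6: 2461   i=7: 304
  i=8: 1101   i=9: 1112     …   i=16: 2268
  i=17: 278
Match at i=17, j=12: x = 17·52 + 12 = 896.

896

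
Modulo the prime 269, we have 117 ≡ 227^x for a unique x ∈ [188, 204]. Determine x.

196

Compute 227^188 mod 269 = 67, then multiply by 227 repeatedly:
  227^188=67  227^189=145  227^190=97  227^191=230  227^192=24
  227^193=68  227^194=103  227^195=247  227^196=117
Found 117 at exponent 196.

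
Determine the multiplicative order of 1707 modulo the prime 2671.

The order of 1707 must divide p − 1 = 2670 = 2 · 3 · 5 · 89.
Divisors: 1, 2, 3, 5, 6, 10, 15, 30, 89, 178, 267, 445, 534, 890, 1335, 2670.
Check each in increasing order: 1707^1 ≡ 1707;  1707^2 ≡ 2459;  1707^3 ≡ 1372;  1707^5 ≡ 275;  1707^6 ≡ 2000;  1707^10 ≡ 837;  1707^15 ≡ 469;  1707^30 ≡ 939;  1707^89 ≡ 545;  1707^178 ≡ 544;  1707^267 ≡ 2670;  1707^445 ≡ 2127;  1707^534 ≡ 1.
Smallest exponent giving 1 is 534.

534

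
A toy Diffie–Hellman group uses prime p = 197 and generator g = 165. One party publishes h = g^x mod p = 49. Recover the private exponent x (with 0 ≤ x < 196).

Baby-step giant-step with m = ceil(sqrt(196)) = 14.
Baby table (165^j mod 197 for j=0..13):
  0:1  1:165  2:39  3:131  4:142  5:184  6:22  7:84
  8:70  9:124  10:169  11:108  12:90  13:75
Giant step factor: 165^(-14) ≡ 93 (mod 197).
Scan 49·93^i mod 197 for i = 0, 1, …:
  i=0: 49   i=1: 26   i=2: 54   i=3: 97
  i=4: 156   i=5: 127   i=6: 188   i=7: 148
  i=8: 171   i=9: 143   i=10: 100   i=11: 41
  i=12: 70
Match at i=12, j=8: x = 12·14 + 8 = 176.

176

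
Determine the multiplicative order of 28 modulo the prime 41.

40

The order of 28 must divide p − 1 = 40 = 2^3 · 5.
Divisors: 1, 2, 4, 5, 8, 10, 20, 40.
Check each in increasing order: 28^1 ≡ 28;  28^2 ≡ 5;  28^4 ≡ 25;  28^5 ≡ 3;  28^8 ≡ 10;  28^10 ≡ 9;  28^20 ≡ 40;  28^40 ≡ 1.
Smallest exponent giving 1 is 40.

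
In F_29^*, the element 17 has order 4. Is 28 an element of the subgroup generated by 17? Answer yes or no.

yes

⟨17⟩ has order 4; its elements mod 29 are {1, 12, 17, 28}.
28 is in this set.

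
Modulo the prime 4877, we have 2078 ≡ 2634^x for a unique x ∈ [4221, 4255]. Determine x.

Compute 2634^4221 mod 4877 = 392, then multiply by 2634 repeatedly:
  2634^4221=392  2634^4222=3481  2634^4223=194  2634^4224=3788  2634^4225=4127
  2634^4226=4562  2634^4227=4257  2634^4228=715  2634^4229=788  2634^4230=2867
  2634^4231=2082  2634^4232=2240  2634^4233=3867  2634^4234=2502  2634^4235=1441
  2634^4236=1288  2634^4237=3077  2634^4238=4121  2634^4239=3389  2634^4240=1716
  2634^4241=3842  2634^4242=53  2634^4243=3046  2634^4244=499  2634^4245=2453
  2634^4246=4054  2634^4247=2483  2634^4248=165  2634^4249=557  2634^4250=4038
  2634^4251=4232  2634^4252=3143  2634^4253=2393  2634^4254=2078
Found 2078 at exponent 4254.

4254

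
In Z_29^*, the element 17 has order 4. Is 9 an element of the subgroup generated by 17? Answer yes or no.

⟨17⟩ has order 4; its elements mod 29 are {1, 12, 17, 28}.
9 is not in this set.

no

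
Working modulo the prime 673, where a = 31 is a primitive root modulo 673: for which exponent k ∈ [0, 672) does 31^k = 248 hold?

631

Baby-step giant-step with m = ceil(sqrt(672)) = 26.
Baby table (31^j mod 673 for j=0..25):
  0:1  1:31  2:288  3:179  4:165  5:404  6:410  7:596
  8:305  9:33  10:350  11:82  12:523  13:61  14:545  15:70
  16:151  17:643  18:416  19:109  20:14  21:434  22:667  23:487
  24:291  25:272
Giant step factor: 31^(-26) ≡ 535 (mod 673).
Scan 248·535^i mod 673 for i = 0, 1, …:
  i=0: 248   i=1: 99   i=2: 471   i=3: 283
  i=4: 653   i=5: 68   i=6: 38   i=7: 140
  i=8: 197   i=9: 407     …   i=23: 181
  i=24: 596
Match at i=24, j=7: k = 24·26 + 7 = 631.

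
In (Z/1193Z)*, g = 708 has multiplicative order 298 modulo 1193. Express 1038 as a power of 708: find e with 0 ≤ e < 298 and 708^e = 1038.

Baby-step giant-step with m = ceil(sqrt(298)) = 18.
Baby table (708^j mod 1193 for j=0..17):
  0:1  1:708  2:204  3:79  4:1054  5:607  6:276  7:949
  8:233  9:330  10:1005  11:512  12:1017  13:657  14:1079  15:412
  16:604  17:538
Giant step factor: 708^(-18) ≡ 1016 (mod 1193).
Scan 1038·1016^i mod 1193 for i = 0, 1, …:
  i=0: 1038   i=1: 1189   i=2: 708
Match at i=2, j=1: e = 2·18 + 1 = 37.

37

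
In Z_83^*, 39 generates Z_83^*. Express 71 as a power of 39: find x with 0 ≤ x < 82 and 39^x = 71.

47

Baby-step giant-step with m = ceil(sqrt(82)) = 10.
Baby table (39^j mod 83 for j=0..9):
  0:1  1:39  2:27  3:57  4:65  5:45  6:12  7:53
  8:75  9:20
Giant step factor: 39^(-10) ≡ 78 (mod 83).
Scan 71·78^i mod 83 for i = 0, 1, …:
  i=0: 71   i=1: 60   i=2: 32   i=3: 6
  i=4: 53
Match at i=4, j=7: x = 4·10 + 7 = 47.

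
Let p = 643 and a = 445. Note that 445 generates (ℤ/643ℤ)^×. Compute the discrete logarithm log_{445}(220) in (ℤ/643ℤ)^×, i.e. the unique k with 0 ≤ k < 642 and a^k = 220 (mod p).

Baby-step giant-step with m = ceil(sqrt(642)) = 26.
Baby table (445^j mod 643 for j=0..25):
  0:1  1:445  2:624  3:547  4:361  5:538  6:214  7:66
  8:435  9:32  10:94  11:35  12:143  13:621  14:498  15:418
  16:183  17:417  18:381  19:436  20:477  21:75  22:582  23:504
  24:516  25:69
Giant step factor: 445^(-26) ≡ 368 (mod 643).
Scan 220·368^i mod 643 for i = 0, 1, …:
  i=0: 220   i=1: 585   i=2: 518   i=3: 296
  i=4: 261   i=5: 241   i=6: 597   i=7: 433
  i=8: 523   i=9: 207     …   i=21: 449
  i=22: 624
Match at i=22, j=2: k = 22·26 + 2 = 574.

574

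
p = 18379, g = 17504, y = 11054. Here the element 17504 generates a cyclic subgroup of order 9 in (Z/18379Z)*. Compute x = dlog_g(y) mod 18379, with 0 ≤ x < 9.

Successive powers of 17504 modulo 18379:
  17504^0=1  17504^1=17504  17504^2=12086  17504^3=11054
So 17504^3 ≡ 11054 (mod 18379), giving x = 3.

3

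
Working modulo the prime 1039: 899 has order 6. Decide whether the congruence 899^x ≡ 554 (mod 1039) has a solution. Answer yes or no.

no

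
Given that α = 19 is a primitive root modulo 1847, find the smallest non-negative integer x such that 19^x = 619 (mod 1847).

1687

Baby-step giant-step with m = ceil(sqrt(1846)) = 43.
Baby table (19^j mod 1847 for j=0..42):
  0:1  1:19  2:361  3:1318  4:1031  5:1119  6:944  7:1313
  8:936  9:1161  10:1742  11:1699  12:882  13:135  14:718  15:713
  16:618  17:660  18:1458  19:1844  20:1790  21:764  22:1587  23:601
  24:337  25:862  26:1602  27:886  28:211  29:315  30:444  31:1048
  32:1442  33:1540  34:1555  35:1840  36:1714  37:1167  38:9  39:171
  40:1402  41:780  42:44
Giant step factor: 19^(-43) ≡ 1752 (mod 1847).
Scan 619·1752^i mod 1847 for i = 0, 1, …:
  i=0: 619   i=1: 299   i=2: 1147   i=3: 8
  i=4: 1087   i=5: 167   i=6: 758   i=7: 23
  i=8: 1509   i=9: 711     …   i=38: 876
  i=39: 1742
Match at i=39, j=10: x = 39·43 + 10 = 1687.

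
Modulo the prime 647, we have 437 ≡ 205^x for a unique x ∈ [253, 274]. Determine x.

Compute 205^253 mod 647 = 635, then multiply by 205 repeatedly:
  205^253=635  205^254=128  205^255=360  205^256=42  205^257=199
  205^258=34  205^259=500  205^260=274  205^261=528  205^262=191
  205^263=335  205^264=93  205^265=302  205^266=445  205^267=645
  205^268=237  205^269=60  205^270=7  205^271=141  205^272=437
Found 437 at exponent 272.

272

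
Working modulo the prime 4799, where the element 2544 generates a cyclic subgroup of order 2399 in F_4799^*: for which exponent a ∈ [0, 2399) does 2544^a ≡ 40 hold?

1520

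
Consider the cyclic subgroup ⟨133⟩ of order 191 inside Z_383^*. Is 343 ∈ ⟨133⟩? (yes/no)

343 ∈ ⟨133⟩ iff 343^191 ≡ 1 (mod 383), since |⟨133⟩| = 191.
343^191 mod 383 = 1.
Since 1 = 1, 343 lies in the subgroup.

yes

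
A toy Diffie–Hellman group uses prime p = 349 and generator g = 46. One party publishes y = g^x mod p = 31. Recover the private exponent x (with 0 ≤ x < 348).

Baby-step giant-step with m = ceil(sqrt(348)) = 19.
Baby table (46^j mod 349 for j=0..18):
  0:1  1:46  2:22  3:314  4:135  5:277  6:178  7:161
  8:77  9:52  10:298  11:97  12:274  13:40  14:95  15:182
  16:345  17:165  18:261
Giant step factor: 46^(-19) ≡ 177 (mod 349).
Scan 31·177^i mod 349 for i = 0, 1, …:
  i=0: 31   i=1: 252   i=2: 281   i=3: 179
  i=4: 273   i=5: 159   i=6: 223   i=7: 34
  i=8: 85   i=9: 38   i=10: 95
Match at i=10, j=14: x = 10·19 + 14 = 204.

204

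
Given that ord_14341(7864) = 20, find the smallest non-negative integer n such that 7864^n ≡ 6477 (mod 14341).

11

Successive powers of 7864 modulo 14341:
  7864^0=1  7864^1=7864  7864^2=4104  7864^3=6606  7864^4=6482  7864^5=6534
  7864^6=13914  7864^7=12207  7864^8=11535  7864^9=4415  7864^10=14340  7864^11=6477
So 7864^11 ≡ 6477 (mod 14341), giving n = 11.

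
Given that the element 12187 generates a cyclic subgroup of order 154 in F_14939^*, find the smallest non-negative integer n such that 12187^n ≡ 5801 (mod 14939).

27

Successive powers of 12187 modulo 14939:
  12187^0=1  12187^1=12187  12187^2=14370  12187^3=12232  12187^4=10042  12187^5=1566
  12187^6=7739  12187^7=5286  12187^8=3514  12187^9=9944  12187^10=2360  12187^11=3745
  12187^12=1670  12187^13=5372  12187^14=5866  12187^15=5827  12187^16=8582  12187^17=895
  12187^18=1895  12187^19=13610  12187^20=12292  12187^21=9251  12187^22=12243  12187^23=9648
  12187^24=10246  12187^25=7840  12187^26=11175  12187^27=5801
So 12187^27 ≡ 5801 (mod 14939), giving n = 27.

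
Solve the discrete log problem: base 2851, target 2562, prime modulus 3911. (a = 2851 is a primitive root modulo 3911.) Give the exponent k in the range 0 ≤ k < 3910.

Baby-step giant-step with m = ceil(sqrt(3910)) = 63.
Baby table (2851^j mod 3911 for j=0..62):
  0:1  1:2851  2:1143  3:830  4:175  5:2228  6:564  7:543
  8:3248  9:2711  10:925  11:1161  12:1305  13:1194  14:1524  15:3714
  16:1537  17:1667  18:752  19:724  20:3027  21:2311  22:2537  23:1548
  24:1740  25:1592  26:2032  27:1041  28:3353  29:919  30:3610  31:2269
  32:125  33:474  34:2079  35:2064  36:2320  37:819  38:102  39:1388
  40:3167  41:2529  42:2206  43:418  44:2774  45:632  46:2772  47:2752
  48:486  49:1092  50:136  51:547  52:2919  53:3372  54:334  55:1861
  56:2395  57:3450  58:3696  59:1062  60:648  61:1456  62:1485
Giant step factor: 2851^(-63) ≡ 1085 (mod 3911).
Scan 2562·1085^i mod 3911 for i = 0, 1, …:
  i=0: 2562   i=1: 2960   i=2: 669   i=3: 2330
  i=4: 1544   i=5: 1332   i=6: 2061   i=7: 3004
  i=8: 1477   i=9: 2946     …   i=13: 2499
  i=14: 1092
Match at i=14, j=49: k = 14·63 + 49 = 931.

931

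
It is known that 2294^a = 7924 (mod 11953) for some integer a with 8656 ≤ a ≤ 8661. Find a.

8659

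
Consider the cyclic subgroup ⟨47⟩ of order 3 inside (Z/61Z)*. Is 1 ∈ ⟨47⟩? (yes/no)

yes

⟨47⟩ has order 3; its elements mod 61 are {1, 13, 47}.
1 is in this set.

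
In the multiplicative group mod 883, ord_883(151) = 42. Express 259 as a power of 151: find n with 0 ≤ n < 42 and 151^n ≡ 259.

Baby-step giant-step with m = ceil(sqrt(42)) = 7.
Baby table (151^j mod 883 for j=0..6):
  0:1  1:151  2:726  3:134  4:808  5:154  6:296
Giant step factor: 151^(-7) ≡ 338 (mod 883).
Scan 259·338^i mod 883 for i = 0, 1, …:
  i=0: 259   i=1: 125   i=2: 749   i=3: 624
  i=4: 758   i=5: 134
Match at i=5, j=3: n = 5·7 + 3 = 38.

38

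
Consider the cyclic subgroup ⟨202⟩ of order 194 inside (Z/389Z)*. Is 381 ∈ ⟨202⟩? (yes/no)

381 ∈ ⟨202⟩ iff 381^194 ≡ 1 (mod 389), since |⟨202⟩| = 194.
381^194 mod 389 = 388.
Since 388 ≠ 1, 381 does not lie in the subgroup.

no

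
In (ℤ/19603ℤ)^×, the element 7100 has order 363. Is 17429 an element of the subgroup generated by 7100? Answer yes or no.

17429 ∈ ⟨7100⟩ iff 17429^363 ≡ 1 (mod 19603), since |⟨7100⟩| = 363.
17429^363 mod 19603 = 1.
Since 1 = 1, 17429 lies in the subgroup.

yes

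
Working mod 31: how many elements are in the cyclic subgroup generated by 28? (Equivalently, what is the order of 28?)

15

The order of 28 must divide p − 1 = 30 = 2 · 3 · 5.
Divisors: 1, 2, 3, 5, 6, 10, 15, 30.
Check each in increasing order: 28^1 ≡ 28;  28^2 ≡ 9;  28^3 ≡ 4;  28^5 ≡ 5;  28^6 ≡ 16;  28^10 ≡ 25;  28^15 ≡ 1.
Smallest exponent giving 1 is 15.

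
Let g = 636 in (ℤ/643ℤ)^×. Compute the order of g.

642

The order of 636 must divide p − 1 = 642 = 2 · 3 · 107.
Divisors: 1, 2, 3, 6, 107, 214, 321, 642.
Check each in increasing order: 636^1 ≡ 636;  636^2 ≡ 49;  636^3 ≡ 300;  636^6 ≡ 623;  636^107 ≡ 178;  636^214 ≡ 177;  636^321 ≡ 642;  636^642 ≡ 1.
Smallest exponent giving 1 is 642.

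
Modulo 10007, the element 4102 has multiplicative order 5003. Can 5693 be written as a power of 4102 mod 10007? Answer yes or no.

no

5693 ∈ ⟨4102⟩ iff 5693^5003 ≡ 1 (mod 10007), since |⟨4102⟩| = 5003.
5693^5003 mod 10007 = 10006.
Since 10006 ≠ 1, 5693 does not lie in the subgroup.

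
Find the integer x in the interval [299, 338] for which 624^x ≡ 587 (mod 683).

302

Compute 624^299 mod 683 = 562, then multiply by 624 repeatedly:
  624^299=562  624^300=309  624^301=210  624^302=587
Found 587 at exponent 302.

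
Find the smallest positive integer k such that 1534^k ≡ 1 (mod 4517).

The order of 1534 must divide p − 1 = 4516 = 2^2 · 1129.
Divisors: 1, 2, 4, 1129, 2258, 4516.
Check each in increasing order: 1534^1 ≡ 1534;  1534^2 ≡ 4316;  1534^4 ≡ 4265;  1534^1129 ≡ 3043;  1534^2258 ≡ 4516;  1534^4516 ≡ 1.
Smallest exponent giving 1 is 4516.

4516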